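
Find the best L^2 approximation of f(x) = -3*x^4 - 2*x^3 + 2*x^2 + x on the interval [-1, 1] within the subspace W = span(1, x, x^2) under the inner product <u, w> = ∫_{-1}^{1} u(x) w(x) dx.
g(x) = -4*x^2/7 - x/5 + 9/35

The best approximation g ∈ W is the orthogonal projection of f onto W. Writing g = a_0 + a_1 x + a_2 x^2, the coefficients solve the normal equations G · a = b where
  G_{ij} = <φ_i, φ_j> and b_i = <f, φ_i>, with φ_0 = 1, φ_1 = x, φ_2 = x^2.
G =
  [2, 0, 2/3]
  [0, 2/3, 0]
  [2/3, 0, 2/5],
b = (2/15, -2/15, -2/35).
Solving gives a_0 = 9/35, a_1 = -1/5, a_2 = -4/7, so
  g(x) = -4*x^2/7 - x/5 + 9/35.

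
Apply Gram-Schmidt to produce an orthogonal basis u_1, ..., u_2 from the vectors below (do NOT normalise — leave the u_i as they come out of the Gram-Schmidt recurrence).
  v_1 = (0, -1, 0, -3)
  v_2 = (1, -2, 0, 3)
Orthogonal basis:
  u_1 = (0, -1, 0, -3)
  u_2 = (1, -27/10, 0, 9/10)

Apply the Gram-Schmidt recurrence
  u_1 = v_1
  u_i = v_i − Σ_{j<i} ((v_i · u_j) / (u_j · u_j)) · u_j.

Step by step this gives:
  u_1 = (0, -1, 0, -3)
  u_2 = (1, -27/10, 0, 9/10)

Orthogonality check:
  u_2 · u_1 = 0 (should be 0)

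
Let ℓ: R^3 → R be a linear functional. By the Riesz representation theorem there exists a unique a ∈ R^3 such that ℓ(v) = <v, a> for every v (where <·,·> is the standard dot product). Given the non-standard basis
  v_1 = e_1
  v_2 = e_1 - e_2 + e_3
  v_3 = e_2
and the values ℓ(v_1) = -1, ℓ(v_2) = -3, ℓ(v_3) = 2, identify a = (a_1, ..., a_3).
a = (-1, 2, 0)

Write a = (a_1, ..., a_3) in the standard basis. For each basis vector v_i, ℓ(v_i) = <v_i, a> is a linear equation in the a_j's. Collect the n equations into a matrix system V a = ℓ, where row i of V is v_i (expressed in the standard basis). Since V is invertible (lower-triangular with 1s on the diagonal, up to permutation), solve by back-substitution:
  V =
[[1, 0, 0],
 [1, -1, 1],
 [0, 1, 0]]
  V a = (-1, -3, 2)
Solving gives a = (-1, 2, 0).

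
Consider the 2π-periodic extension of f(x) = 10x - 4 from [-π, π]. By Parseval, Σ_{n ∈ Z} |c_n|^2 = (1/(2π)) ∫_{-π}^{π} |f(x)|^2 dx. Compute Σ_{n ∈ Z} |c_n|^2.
Σ |c_n|^2 = 100π^2/3 + 16

Expand and integrate term by term over [-π, π]:
  ∫ (10x)^2 dx = 100·(2π^3/3); ∫ 2·10·(-4)·x dx = 0 (odd integrand); ∫ (-4)^2 dx = 16·2π.
So (1/(2π)) ∫_{-π}^{π} (10x - 4)^2 dx = 100π^2/3 + 16 = 100π^2/3 + 16.
Parseval ⇒ Σ |c_n|^2 = 100π^2/3 + 16.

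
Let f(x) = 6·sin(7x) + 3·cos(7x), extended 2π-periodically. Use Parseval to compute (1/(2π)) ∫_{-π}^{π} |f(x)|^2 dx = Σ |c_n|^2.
Σ |c_n|^2 = 45/2

Expand |f|^2 and use orthogonality of {sin(nx), cos(mx)} on [-π, π]:
  ∫_{-π}^{π} sin(nx)^2 dx = π, ∫ cos(mx)^2 dx = π, and cross terms integrate to 0.
So ∫_{-π}^{π} f(x)^2 dx = 6^2 · π + 3^2 · π = (36 + 9)π.
Divide by 2π: (36 + 9)/2 = 45/2.
By Parseval, this equals Σ |c_n|^2.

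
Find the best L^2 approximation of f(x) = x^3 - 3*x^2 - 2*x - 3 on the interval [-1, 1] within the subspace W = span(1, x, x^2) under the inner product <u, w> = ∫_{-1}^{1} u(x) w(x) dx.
g(x) = -3*x^2 - 7*x/5 - 3

The best approximation g ∈ W is the orthogonal projection of f onto W. Writing g = a_0 + a_1 x + a_2 x^2, the coefficients solve the normal equations G · a = b where
  G_{ij} = <φ_i, φ_j> and b_i = <f, φ_i>, with φ_0 = 1, φ_1 = x, φ_2 = x^2.
G =
  [2, 0, 2/3]
  [0, 2/3, 0]
  [2/3, 0, 2/5],
b = (-8, -14/15, -16/5).
Solving gives a_0 = -3, a_1 = -7/5, a_2 = -3, so
  g(x) = -3*x^2 - 7*x/5 - 3.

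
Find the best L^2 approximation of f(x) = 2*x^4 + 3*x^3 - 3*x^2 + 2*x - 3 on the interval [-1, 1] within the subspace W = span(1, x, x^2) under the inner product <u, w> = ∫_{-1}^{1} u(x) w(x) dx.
g(x) = -9*x^2/7 + 19*x/5 - 111/35

The best approximation g ∈ W is the orthogonal projection of f onto W. Writing g = a_0 + a_1 x + a_2 x^2, the coefficients solve the normal equations G · a = b where
  G_{ij} = <φ_i, φ_j> and b_i = <f, φ_i>, with φ_0 = 1, φ_1 = x, φ_2 = x^2.
G =
  [2, 0, 2/3]
  [0, 2/3, 0]
  [2/3, 0, 2/5],
b = (-36/5, 38/15, -92/35).
Solving gives a_0 = -111/35, a_1 = 19/5, a_2 = -9/7, so
  g(x) = -9*x^2/7 + 19*x/5 - 111/35.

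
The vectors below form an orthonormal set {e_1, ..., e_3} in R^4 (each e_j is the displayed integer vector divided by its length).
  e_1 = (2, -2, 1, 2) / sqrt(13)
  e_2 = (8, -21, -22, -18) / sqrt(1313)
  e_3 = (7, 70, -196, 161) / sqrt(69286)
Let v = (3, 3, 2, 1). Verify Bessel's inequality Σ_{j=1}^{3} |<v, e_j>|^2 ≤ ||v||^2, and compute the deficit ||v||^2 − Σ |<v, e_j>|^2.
Σ |<v, e_j>|^2 = 9; ||v||^2 = 23; deficit = 14

Write each e_j = u_j / sqrt(<u_j, u_j>) where u_j is the displayed integer vector. Then <v, e_j> = <v, u_j> / sqrt(<u_j, u_j>), so |<v, e_j>|^2 = <v, u_j>^2 / <u_j, u_j>.
Coefficients: <v, e_1> = 4/sqrt(13), <v, e_2> = -101/sqrt(1313), <v, e_3> = 0/sqrt(69286).
Square and sum: Σ |<v, e_j>|^2 = 9.
Compute ||v||^2 = v·v = 23.
Deficit = 23 − 9 = 14 ≥ 0, confirming Bessel's inequality. (The deficit equals ||v − Σ <v,e_j> e_j||^2, the squared distance from v to span{e_j}.)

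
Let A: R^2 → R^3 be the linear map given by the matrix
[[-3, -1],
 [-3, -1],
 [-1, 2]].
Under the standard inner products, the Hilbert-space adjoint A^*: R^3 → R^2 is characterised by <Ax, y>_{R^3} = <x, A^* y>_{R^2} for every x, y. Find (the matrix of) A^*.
A^* = A^T =
[[-3, -3, -1],
 [-1, -1, 2]]

For real matrices with standard dot products, the defining identity <Ax, y> = <x, A^* y> gives (Ax)^T y = x^T (A^*) y, i.e. x^T A^T y = x^T (A^*) y. Since this holds for all x, y, we must have A^* = A^T. Therefore
A^* =
[[-3, -3, -1],
 [-1, -1, 2]].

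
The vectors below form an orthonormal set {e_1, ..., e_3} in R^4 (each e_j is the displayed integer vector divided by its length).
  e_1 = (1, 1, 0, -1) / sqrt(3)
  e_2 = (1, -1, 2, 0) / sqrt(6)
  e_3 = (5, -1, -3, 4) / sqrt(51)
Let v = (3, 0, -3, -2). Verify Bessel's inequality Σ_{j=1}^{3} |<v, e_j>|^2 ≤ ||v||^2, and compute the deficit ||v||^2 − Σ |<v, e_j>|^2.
Σ |<v, e_j>|^2 = 505/34; ||v||^2 = 22; deficit = 243/34

Write each e_j = u_j / sqrt(<u_j, u_j>) where u_j is the displayed integer vector. Then <v, e_j> = <v, u_j> / sqrt(<u_j, u_j>), so |<v, e_j>|^2 = <v, u_j>^2 / <u_j, u_j>.
Coefficients: <v, e_1> = 5/sqrt(3), <v, e_2> = -3/sqrt(6), <v, e_3> = 16/sqrt(51).
Square and sum: Σ |<v, e_j>|^2 = 505/34.
Compute ||v||^2 = v·v = 22.
Deficit = 22 − 505/34 = 243/34 ≥ 0, confirming Bessel's inequality. (The deficit equals ||v − Σ <v,e_j> e_j||^2, the squared distance from v to span{e_j}.)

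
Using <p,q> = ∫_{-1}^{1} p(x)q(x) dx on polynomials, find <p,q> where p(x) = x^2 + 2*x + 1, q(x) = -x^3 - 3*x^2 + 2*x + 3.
<p,q> = 20/3

Expand the product: p(x)·q(x) = -x^5 - 5*x^4 - 5*x^3 + 4*x^2 + 8*x + 3.
∫_{-1}^{1} of each monomial x^k gives [2/(k+1) if k even, 0 if k odd]. Integrating term-by-term (or equivalently evaluating the antiderivative F(x) = -x^6/6 - x^5 - 5*x^4/4 + 4*x^3/3 + 4*x^2 + 3*x at the endpoints):
  F(1) − F(−1) = 71/12 − (-3/4) = 20/3.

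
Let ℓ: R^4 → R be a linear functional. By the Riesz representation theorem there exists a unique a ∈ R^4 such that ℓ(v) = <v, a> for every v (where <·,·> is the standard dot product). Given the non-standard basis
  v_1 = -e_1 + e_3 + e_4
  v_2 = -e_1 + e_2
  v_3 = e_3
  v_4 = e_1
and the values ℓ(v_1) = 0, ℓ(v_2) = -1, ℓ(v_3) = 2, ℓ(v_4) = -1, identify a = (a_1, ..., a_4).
a = (-1, -2, 2, -3)

Write a = (a_1, ..., a_4) in the standard basis. For each basis vector v_i, ℓ(v_i) = <v_i, a> is a linear equation in the a_j's. Collect the n equations into a matrix system V a = ℓ, where row i of V is v_i (expressed in the standard basis). Since V is invertible (lower-triangular with 1s on the diagonal, up to permutation), solve by back-substitution:
  V =
[[-1, 0, 1, 1],
 [-1, 1, 0, 0],
 [0, 0, 1, 0],
 [1, 0, 0, 0]]
  V a = (0, -1, 2, -1)
Solving gives a = (-1, -2, 2, -3).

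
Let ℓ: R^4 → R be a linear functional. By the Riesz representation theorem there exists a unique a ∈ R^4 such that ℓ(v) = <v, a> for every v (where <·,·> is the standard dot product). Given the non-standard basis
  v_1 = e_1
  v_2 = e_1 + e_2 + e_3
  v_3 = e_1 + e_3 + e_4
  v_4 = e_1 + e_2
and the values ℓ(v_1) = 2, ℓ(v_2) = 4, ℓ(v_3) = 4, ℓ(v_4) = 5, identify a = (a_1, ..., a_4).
a = (2, 3, -1, 3)

Write a = (a_1, ..., a_4) in the standard basis. For each basis vector v_i, ℓ(v_i) = <v_i, a> is a linear equation in the a_j's. Collect the n equations into a matrix system V a = ℓ, where row i of V is v_i (expressed in the standard basis). Since V is invertible (lower-triangular with 1s on the diagonal, up to permutation), solve by back-substitution:
  V =
[[1, 0, 0, 0],
 [1, 1, 1, 0],
 [1, 0, 1, 1],
 [1, 1, 0, 0]]
  V a = (2, 4, 4, 5)
Solving gives a = (2, 3, -1, 3).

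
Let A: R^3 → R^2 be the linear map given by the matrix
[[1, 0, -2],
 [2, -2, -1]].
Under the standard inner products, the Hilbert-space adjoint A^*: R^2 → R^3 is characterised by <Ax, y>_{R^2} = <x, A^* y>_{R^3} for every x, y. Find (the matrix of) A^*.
A^* = A^T =
[[1, 2],
 [0, -2],
 [-2, -1]]

For real matrices with standard dot products, the defining identity <Ax, y> = <x, A^* y> gives (Ax)^T y = x^T (A^*) y, i.e. x^T A^T y = x^T (A^*) y. Since this holds for all x, y, we must have A^* = A^T. Therefore
A^* =
[[1, 2],
 [0, -2],
 [-2, -1]].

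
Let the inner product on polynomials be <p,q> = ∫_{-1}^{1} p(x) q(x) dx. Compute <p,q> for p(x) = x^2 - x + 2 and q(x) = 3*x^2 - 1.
<p,q> = 8/15

Expand the product: p(x)·q(x) = 3*x^4 - 3*x^3 + 5*x^2 + x - 2.
∫_{-1}^{1} of each monomial x^k gives [2/(k+1) if k even, 0 if k odd]. Integrating term-by-term (or equivalently evaluating the antiderivative F(x) = 3*x^5/5 - 3*x^4/4 + 5*x^3/3 + x^2/2 - 2*x at the endpoints):
  F(1) − F(−1) = 1/60 − (-31/60) = 8/15.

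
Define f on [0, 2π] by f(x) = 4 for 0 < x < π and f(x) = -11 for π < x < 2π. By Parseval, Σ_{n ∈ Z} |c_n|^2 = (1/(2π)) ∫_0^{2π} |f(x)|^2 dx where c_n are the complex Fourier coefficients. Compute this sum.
Σ |c_n|^2 = 137/2

Parseval equates the L^2 energy of f (normalised by 1/(2π)) with the ℓ^2 sum of its Fourier coefficients: (1/(2π)) ∫_0^{2π} |f|^2 = Σ |c_n|^2.
Compute the left side: (1/(2π)) [∫_0^π 4^2 dx + ∫_π^{2π} (-11)^2 dx] = (1/(2π)) · (16π + 121π) = (16 + 121)/2 = 137/2.
So Σ_{n ∈ Z} |c_n|^2 = 137/2.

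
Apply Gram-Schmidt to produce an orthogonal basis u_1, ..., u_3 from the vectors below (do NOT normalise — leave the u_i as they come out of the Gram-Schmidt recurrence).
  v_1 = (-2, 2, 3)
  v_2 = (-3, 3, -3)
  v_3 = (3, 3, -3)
Orthogonal basis:
  u_1 = (-2, 2, 3)
  u_2 = (-45/17, 45/17, -60/17)
  u_3 = (3, 3, 0)

Apply the Gram-Schmidt recurrence
  u_1 = v_1
  u_i = v_i − Σ_{j<i} ((v_i · u_j) / (u_j · u_j)) · u_j.

Step by step this gives:
  u_1 = (-2, 2, 3)
  u_2 = (-45/17, 45/17, -60/17)
  u_3 = (3, 3, 0)

Orthogonality check:
  u_2 · u_1 = 0 (should be 0)
  u_3 · u_1 = 0 (should be 0)
  u_3 · u_2 = 0 (should be 0)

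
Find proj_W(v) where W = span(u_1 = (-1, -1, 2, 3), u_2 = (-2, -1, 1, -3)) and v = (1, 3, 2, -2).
proj_W(v) = (36/209, 3/11, -135/209, -27/19)

Set up U = [u_1 | ... | u_2] ∈ R^(4×2). The projector onto W = col(U) is P = U (U^T U)^(-1) U^T.
Compute U^T U =
  [15, -4]
  [-4, 15],
and U^T v = (-6, 3).
Solve U^T U · c = U^T v for the coefficients: c = (-78/209, 21/209). The projection is proj_W(v) = U c.
Check: (v - proj_W(v)) · u_1 = 0  (should be 0).
Check: (v - proj_W(v)) · u_2 = 0  (should be 0).
Result: proj_W(v) = (36/209, 3/11, -135/209, -27/19).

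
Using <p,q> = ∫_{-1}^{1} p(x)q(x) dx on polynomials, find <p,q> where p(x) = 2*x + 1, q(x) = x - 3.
<p,q> = -14/3

Expand the product: p(x)·q(x) = 2*x^2 - 5*x - 3.
∫_{-1}^{1} of each monomial x^k gives [2/(k+1) if k even, 0 if k odd]. Integrating term-by-term (or equivalently evaluating the antiderivative F(x) = 2*x^3/3 - 5*x^2/2 - 3*x at the endpoints):
  F(1) − F(−1) = -29/6 − (-1/6) = -14/3.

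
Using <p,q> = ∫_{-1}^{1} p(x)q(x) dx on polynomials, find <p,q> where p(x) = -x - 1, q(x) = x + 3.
<p,q> = -20/3

Expand the product: p(x)·q(x) = -x^2 - 4*x - 3.
∫_{-1}^{1} of each monomial x^k gives [2/(k+1) if k even, 0 if k odd]. Integrating term-by-term (or equivalently evaluating the antiderivative F(x) = -x^3/3 - 2*x^2 - 3*x at the endpoints):
  F(1) − F(−1) = -16/3 − (4/3) = -20/3.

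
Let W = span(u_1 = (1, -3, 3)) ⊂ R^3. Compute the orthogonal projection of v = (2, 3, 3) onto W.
proj_W(v) = (2/19, -6/19, 6/19)

Set up U = [u_1 | ... | u_1] ∈ R^(3×1). The projector onto W = col(U) is P = U (U^T U)^(-1) U^T.
Compute U^T U =
  [19],
and U^T v = (2).
Solve U^T U · c = U^T v for the coefficients: c = (2/19). The projection is proj_W(v) = U c.
Check: (v - proj_W(v)) · u_1 = 0  (should be 0).
Result: proj_W(v) = (2/19, -6/19, 6/19).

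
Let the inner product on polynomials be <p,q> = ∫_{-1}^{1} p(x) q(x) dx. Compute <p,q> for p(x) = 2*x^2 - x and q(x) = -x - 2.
<p,q> = -2

Expand the product: p(x)·q(x) = -2*x^3 - 3*x^2 + 2*x.
∫_{-1}^{1} of each monomial x^k gives [2/(k+1) if k even, 0 if k odd]. Integrating term-by-term (or equivalently evaluating the antiderivative F(x) = -x^4/2 - x^3 + x^2 at the endpoints):
  F(1) − F(−1) = -1/2 − (3/2) = -2.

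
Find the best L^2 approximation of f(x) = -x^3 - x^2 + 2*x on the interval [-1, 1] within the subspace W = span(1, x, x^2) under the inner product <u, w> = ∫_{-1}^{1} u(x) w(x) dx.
g(x) = -x^2 + 7*x/5

The best approximation g ∈ W is the orthogonal projection of f onto W. Writing g = a_0 + a_1 x + a_2 x^2, the coefficients solve the normal equations G · a = b where
  G_{ij} = <φ_i, φ_j> and b_i = <f, φ_i>, with φ_0 = 1, φ_1 = x, φ_2 = x^2.
G =
  [2, 0, 2/3]
  [0, 2/3, 0]
  [2/3, 0, 2/5],
b = (-2/3, 14/15, -2/5).
Solving gives a_0 = 0, a_1 = 7/5, a_2 = -1, so
  g(x) = -x^2 + 7*x/5.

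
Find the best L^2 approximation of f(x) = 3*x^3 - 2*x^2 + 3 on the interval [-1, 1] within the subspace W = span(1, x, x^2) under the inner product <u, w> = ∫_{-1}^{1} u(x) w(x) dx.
g(x) = -2*x^2 + 9*x/5 + 3

The best approximation g ∈ W is the orthogonal projection of f onto W. Writing g = a_0 + a_1 x + a_2 x^2, the coefficients solve the normal equations G · a = b where
  G_{ij} = <φ_i, φ_j> and b_i = <f, φ_i>, with φ_0 = 1, φ_1 = x, φ_2 = x^2.
G =
  [2, 0, 2/3]
  [0, 2/3, 0]
  [2/3, 0, 2/5],
b = (14/3, 6/5, 6/5).
Solving gives a_0 = 3, a_1 = 9/5, a_2 = -2, so
  g(x) = -2*x^2 + 9*x/5 + 3.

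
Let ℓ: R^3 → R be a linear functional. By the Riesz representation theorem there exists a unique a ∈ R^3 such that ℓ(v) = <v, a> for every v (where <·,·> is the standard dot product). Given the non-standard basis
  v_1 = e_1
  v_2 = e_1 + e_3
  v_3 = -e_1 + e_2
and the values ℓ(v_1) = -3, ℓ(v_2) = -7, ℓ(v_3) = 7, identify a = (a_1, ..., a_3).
a = (-3, 4, -4)

Write a = (a_1, ..., a_3) in the standard basis. For each basis vector v_i, ℓ(v_i) = <v_i, a> is a linear equation in the a_j's. Collect the n equations into a matrix system V a = ℓ, where row i of V is v_i (expressed in the standard basis). Since V is invertible (lower-triangular with 1s on the diagonal, up to permutation), solve by back-substitution:
  V =
[[1, 0, 0],
 [1, 0, 1],
 [-1, 1, 0]]
  V a = (-3, -7, 7)
Solving gives a = (-3, 4, -4).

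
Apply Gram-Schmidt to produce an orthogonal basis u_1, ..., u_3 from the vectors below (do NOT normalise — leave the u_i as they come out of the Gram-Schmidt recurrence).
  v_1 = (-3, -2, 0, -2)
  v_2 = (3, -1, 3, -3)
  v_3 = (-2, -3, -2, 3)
Orthogonal basis:
  u_1 = (-3, -2, 0, -2)
  u_2 = (48/17, -19/17, 3, -53/17)
  u_3 = (16/19, -3, -2/19, 33/19)

Apply the Gram-Schmidt recurrence
  u_1 = v_1
  u_i = v_i − Σ_{j<i} ((v_i · u_j) / (u_j · u_j)) · u_j.

Step by step this gives:
  u_1 = (-3, -2, 0, -2)
  u_2 = (48/17, -19/17, 3, -53/17)
  u_3 = (16/19, -3, -2/19, 33/19)

Orthogonality check:
  u_2 · u_1 = 0 (should be 0)
  u_3 · u_1 = 0 (should be 0)
  u_3 · u_2 = 0 (should be 0)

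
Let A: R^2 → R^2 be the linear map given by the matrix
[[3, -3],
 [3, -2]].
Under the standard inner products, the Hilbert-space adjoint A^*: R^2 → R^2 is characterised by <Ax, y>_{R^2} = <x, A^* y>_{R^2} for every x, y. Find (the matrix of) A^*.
A^* = A^T =
[[3, 3],
 [-3, -2]]

For real matrices with standard dot products, the defining identity <Ax, y> = <x, A^* y> gives (Ax)^T y = x^T (A^*) y, i.e. x^T A^T y = x^T (A^*) y. Since this holds for all x, y, we must have A^* = A^T. Therefore
A^* =
[[3, 3],
 [-3, -2]].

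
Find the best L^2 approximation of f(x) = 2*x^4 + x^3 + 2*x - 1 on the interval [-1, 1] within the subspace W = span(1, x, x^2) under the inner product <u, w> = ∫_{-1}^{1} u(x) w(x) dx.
g(x) = 12*x^2/7 + 13*x/5 - 41/35

The best approximation g ∈ W is the orthogonal projection of f onto W. Writing g = a_0 + a_1 x + a_2 x^2, the coefficients solve the normal equations G · a = b where
  G_{ij} = <φ_i, φ_j> and b_i = <f, φ_i>, with φ_0 = 1, φ_1 = x, φ_2 = x^2.
G =
  [2, 0, 2/3]
  [0, 2/3, 0]
  [2/3, 0, 2/5],
b = (-6/5, 26/15, -2/21).
Solving gives a_0 = -41/35, a_1 = 13/5, a_2 = 12/7, so
  g(x) = 12*x^2/7 + 13*x/5 - 41/35.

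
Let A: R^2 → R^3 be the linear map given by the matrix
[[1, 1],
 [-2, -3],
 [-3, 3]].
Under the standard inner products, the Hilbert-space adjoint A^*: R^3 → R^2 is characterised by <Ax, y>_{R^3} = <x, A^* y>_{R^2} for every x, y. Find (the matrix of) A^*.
A^* = A^T =
[[1, -2, -3],
 [1, -3, 3]]

For real matrices with standard dot products, the defining identity <Ax, y> = <x, A^* y> gives (Ax)^T y = x^T (A^*) y, i.e. x^T A^T y = x^T (A^*) y. Since this holds for all x, y, we must have A^* = A^T. Therefore
A^* =
[[1, -2, -3],
 [1, -3, 3]].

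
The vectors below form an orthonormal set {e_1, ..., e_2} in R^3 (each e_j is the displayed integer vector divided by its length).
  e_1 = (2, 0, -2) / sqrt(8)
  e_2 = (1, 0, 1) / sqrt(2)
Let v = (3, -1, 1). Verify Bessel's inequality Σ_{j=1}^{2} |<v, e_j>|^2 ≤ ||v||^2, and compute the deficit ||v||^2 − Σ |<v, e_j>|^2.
Σ |<v, e_j>|^2 = 10; ||v||^2 = 11; deficit = 1

Write each e_j = u_j / sqrt(<u_j, u_j>) where u_j is the displayed integer vector. Then <v, e_j> = <v, u_j> / sqrt(<u_j, u_j>), so |<v, e_j>|^2 = <v, u_j>^2 / <u_j, u_j>.
Coefficients: <v, e_1> = 4/sqrt(8), <v, e_2> = 4/sqrt(2).
Square and sum: Σ |<v, e_j>|^2 = 10.
Compute ||v||^2 = v·v = 11.
Deficit = 11 − 10 = 1 ≥ 0, confirming Bessel's inequality. (The deficit equals ||v − Σ <v,e_j> e_j||^2, the squared distance from v to span{e_j}.)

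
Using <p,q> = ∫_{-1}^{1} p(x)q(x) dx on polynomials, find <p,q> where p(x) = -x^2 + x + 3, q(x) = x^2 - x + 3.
<p,q> = 254/15

Expand the product: p(x)·q(x) = -x^4 + 2*x^3 - x^2 + 9.
∫_{-1}^{1} of each monomial x^k gives [2/(k+1) if k even, 0 if k odd]. Integrating term-by-term (or equivalently evaluating the antiderivative F(x) = -x^5/5 + x^4/2 - x^3/3 + 9*x at the endpoints):
  F(1) − F(−1) = 269/30 − (-239/30) = 254/15.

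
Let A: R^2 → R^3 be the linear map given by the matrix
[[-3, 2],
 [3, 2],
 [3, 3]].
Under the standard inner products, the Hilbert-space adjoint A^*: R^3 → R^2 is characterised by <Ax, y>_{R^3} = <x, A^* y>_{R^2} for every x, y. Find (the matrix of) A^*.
A^* = A^T =
[[-3, 3, 3],
 [2, 2, 3]]

For real matrices with standard dot products, the defining identity <Ax, y> = <x, A^* y> gives (Ax)^T y = x^T (A^*) y, i.e. x^T A^T y = x^T (A^*) y. Since this holds for all x, y, we must have A^* = A^T. Therefore
A^* =
[[-3, 3, 3],
 [2, 2, 3]].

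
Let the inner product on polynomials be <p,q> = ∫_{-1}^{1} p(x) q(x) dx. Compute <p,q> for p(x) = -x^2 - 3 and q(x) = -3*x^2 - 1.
<p,q> = 208/15

Expand the product: p(x)·q(x) = 3*x^4 + 10*x^2 + 3.
∫_{-1}^{1} of each monomial x^k gives [2/(k+1) if k even, 0 if k odd]. Integrating term-by-term (or equivalently evaluating the antiderivative F(x) = 3*x^5/5 + 10*x^3/3 + 3*x at the endpoints):
  F(1) − F(−1) = 104/15 − (-104/15) = 208/15.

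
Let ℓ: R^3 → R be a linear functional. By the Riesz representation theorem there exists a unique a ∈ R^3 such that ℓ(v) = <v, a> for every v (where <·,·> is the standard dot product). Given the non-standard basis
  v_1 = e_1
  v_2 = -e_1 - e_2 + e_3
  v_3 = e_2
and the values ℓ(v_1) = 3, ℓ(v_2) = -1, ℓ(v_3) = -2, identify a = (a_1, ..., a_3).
a = (3, -2, 0)

Write a = (a_1, ..., a_3) in the standard basis. For each basis vector v_i, ℓ(v_i) = <v_i, a> is a linear equation in the a_j's. Collect the n equations into a matrix system V a = ℓ, where row i of V is v_i (expressed in the standard basis). Since V is invertible (lower-triangular with 1s on the diagonal, up to permutation), solve by back-substitution:
  V =
[[1, 0, 0],
 [-1, -1, 1],
 [0, 1, 0]]
  V a = (3, -1, -2)
Solving gives a = (3, -2, 0).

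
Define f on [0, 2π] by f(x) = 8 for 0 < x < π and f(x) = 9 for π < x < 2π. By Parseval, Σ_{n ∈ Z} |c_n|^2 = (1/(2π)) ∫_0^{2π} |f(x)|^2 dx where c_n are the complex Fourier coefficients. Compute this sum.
Σ |c_n|^2 = 145/2

Parseval equates the L^2 energy of f (normalised by 1/(2π)) with the ℓ^2 sum of its Fourier coefficients: (1/(2π)) ∫_0^{2π} |f|^2 = Σ |c_n|^2.
Compute the left side: (1/(2π)) [∫_0^π 8^2 dx + ∫_π^{2π} 9^2 dx] = (1/(2π)) · (64π + 81π) = (64 + 81)/2 = 145/2.
So Σ_{n ∈ Z} |c_n|^2 = 145/2.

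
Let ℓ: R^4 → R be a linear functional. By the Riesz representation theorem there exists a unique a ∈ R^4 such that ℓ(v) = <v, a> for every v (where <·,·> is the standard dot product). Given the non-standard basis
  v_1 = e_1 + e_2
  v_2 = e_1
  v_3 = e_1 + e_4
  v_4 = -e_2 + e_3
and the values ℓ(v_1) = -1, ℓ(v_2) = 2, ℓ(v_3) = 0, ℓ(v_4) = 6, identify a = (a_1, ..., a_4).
a = (2, -3, 3, -2)

Write a = (a_1, ..., a_4) in the standard basis. For each basis vector v_i, ℓ(v_i) = <v_i, a> is a linear equation in the a_j's. Collect the n equations into a matrix system V a = ℓ, where row i of V is v_i (expressed in the standard basis). Since V is invertible (lower-triangular with 1s on the diagonal, up to permutation), solve by back-substitution:
  V =
[[1, 1, 0, 0],
 [1, 0, 0, 0],
 [1, 0, 0, 1],
 [0, -1, 1, 0]]
  V a = (-1, 2, 0, 6)
Solving gives a = (2, -3, 3, -2).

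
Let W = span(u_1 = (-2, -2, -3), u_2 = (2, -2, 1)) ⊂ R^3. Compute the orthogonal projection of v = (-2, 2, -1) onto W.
proj_W(v) = (-2, 2, -1)

Set up U = [u_1 | ... | u_2] ∈ R^(3×2). The projector onto W = col(U) is P = U (U^T U)^(-1) U^T.
Compute U^T U =
  [17, -3]
  [-3, 9],
and U^T v = (3, -9).
Solve U^T U · c = U^T v for the coefficients: c = (0, -1). The projection is proj_W(v) = U c.
Check: (v - proj_W(v)) · u_1 = 0  (should be 0).
Check: (v - proj_W(v)) · u_2 = 0  (should be 0).
Result: proj_W(v) = (-2, 2, -1).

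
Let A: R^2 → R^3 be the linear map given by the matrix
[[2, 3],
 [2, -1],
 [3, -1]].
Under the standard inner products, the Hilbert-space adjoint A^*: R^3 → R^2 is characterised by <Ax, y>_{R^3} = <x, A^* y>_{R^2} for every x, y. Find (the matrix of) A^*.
A^* = A^T =
[[2, 2, 3],
 [3, -1, -1]]

For real matrices with standard dot products, the defining identity <Ax, y> = <x, A^* y> gives (Ax)^T y = x^T (A^*) y, i.e. x^T A^T y = x^T (A^*) y. Since this holds for all x, y, we must have A^* = A^T. Therefore
A^* =
[[2, 2, 3],
 [3, -1, -1]].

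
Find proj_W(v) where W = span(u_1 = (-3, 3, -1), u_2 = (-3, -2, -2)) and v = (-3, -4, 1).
proj_W(v) = (-243/149, -1039/298, -467/298)

Set up U = [u_1 | ... | u_2] ∈ R^(3×2). The projector onto W = col(U) is P = U (U^T U)^(-1) U^T.
Compute U^T U =
  [19, 5]
  [5, 17],
and U^T v = (-4, 15).
Solve U^T U · c = U^T v for the coefficients: c = (-143/298, 305/298). The projection is proj_W(v) = U c.
Check: (v - proj_W(v)) · u_1 = 0  (should be 0).
Check: (v - proj_W(v)) · u_2 = 0  (should be 0).
Result: proj_W(v) = (-243/149, -1039/298, -467/298).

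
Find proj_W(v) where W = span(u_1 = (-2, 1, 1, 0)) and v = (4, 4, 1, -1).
proj_W(v) = (1, -1/2, -1/2, 0)

Set up U = [u_1 | ... | u_1] ∈ R^(4×1). The projector onto W = col(U) is P = U (U^T U)^(-1) U^T.
Compute U^T U =
  [6],
and U^T v = (-3).
Solve U^T U · c = U^T v for the coefficients: c = (-1/2). The projection is proj_W(v) = U c.
Check: (v - proj_W(v)) · u_1 = 0  (should be 0).
Result: proj_W(v) = (1, -1/2, -1/2, 0).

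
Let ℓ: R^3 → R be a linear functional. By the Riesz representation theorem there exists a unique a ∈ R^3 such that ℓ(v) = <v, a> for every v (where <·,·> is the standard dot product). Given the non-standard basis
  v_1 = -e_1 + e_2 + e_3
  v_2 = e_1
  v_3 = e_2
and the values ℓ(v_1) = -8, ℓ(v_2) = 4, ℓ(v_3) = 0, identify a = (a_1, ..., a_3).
a = (4, 0, -4)

Write a = (a_1, ..., a_3) in the standard basis. For each basis vector v_i, ℓ(v_i) = <v_i, a> is a linear equation in the a_j's. Collect the n equations into a matrix system V a = ℓ, where row i of V is v_i (expressed in the standard basis). Since V is invertible (lower-triangular with 1s on the diagonal, up to permutation), solve by back-substitution:
  V =
[[-1, 1, 1],
 [1, 0, 0],
 [0, 1, 0]]
  V a = (-8, 4, 0)
Solving gives a = (4, 0, -4).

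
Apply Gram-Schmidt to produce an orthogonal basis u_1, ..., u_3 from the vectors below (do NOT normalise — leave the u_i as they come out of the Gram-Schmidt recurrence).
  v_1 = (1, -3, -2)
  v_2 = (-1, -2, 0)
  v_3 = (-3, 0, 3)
Orthogonal basis:
  u_1 = (1, -3, -2)
  u_2 = (-19/14, -13/14, 5/7)
  u_3 = (4/15, -2/15, 1/3)

Apply the Gram-Schmidt recurrence
  u_1 = v_1
  u_i = v_i − Σ_{j<i} ((v_i · u_j) / (u_j · u_j)) · u_j.

Step by step this gives:
  u_1 = (1, -3, -2)
  u_2 = (-19/14, -13/14, 5/7)
  u_3 = (4/15, -2/15, 1/3)

Orthogonality check:
  u_2 · u_1 = 0 (should be 0)
  u_3 · u_1 = 0 (should be 0)
  u_3 · u_2 = 0 (should be 0)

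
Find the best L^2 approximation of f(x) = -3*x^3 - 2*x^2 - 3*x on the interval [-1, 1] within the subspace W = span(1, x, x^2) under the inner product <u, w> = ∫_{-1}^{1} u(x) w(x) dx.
g(x) = -2*x^2 - 24*x/5

The best approximation g ∈ W is the orthogonal projection of f onto W. Writing g = a_0 + a_1 x + a_2 x^2, the coefficients solve the normal equations G · a = b where
  G_{ij} = <φ_i, φ_j> and b_i = <f, φ_i>, with φ_0 = 1, φ_1 = x, φ_2 = x^2.
G =
  [2, 0, 2/3]
  [0, 2/3, 0]
  [2/3, 0, 2/5],
b = (-4/3, -16/5, -4/5).
Solving gives a_0 = 0, a_1 = -24/5, a_2 = -2, so
  g(x) = -2*x^2 - 24*x/5.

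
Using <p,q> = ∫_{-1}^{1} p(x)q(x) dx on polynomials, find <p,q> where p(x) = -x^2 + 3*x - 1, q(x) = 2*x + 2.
<p,q> = -4/3

Expand the product: p(x)·q(x) = -2*x^3 + 4*x^2 + 4*x - 2.
∫_{-1}^{1} of each monomial x^k gives [2/(k+1) if k even, 0 if k odd]. Integrating term-by-term (or equivalently evaluating the antiderivative F(x) = -x^4/2 + 4*x^3/3 + 2*x^2 - 2*x at the endpoints):
  F(1) − F(−1) = 5/6 − (13/6) = -4/3.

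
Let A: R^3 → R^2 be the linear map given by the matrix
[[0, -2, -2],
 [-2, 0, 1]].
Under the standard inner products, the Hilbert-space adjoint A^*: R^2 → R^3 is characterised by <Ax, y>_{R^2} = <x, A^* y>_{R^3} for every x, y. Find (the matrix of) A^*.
A^* = A^T =
[[0, -2],
 [-2, 0],
 [-2, 1]]

For real matrices with standard dot products, the defining identity <Ax, y> = <x, A^* y> gives (Ax)^T y = x^T (A^*) y, i.e. x^T A^T y = x^T (A^*) y. Since this holds for all x, y, we must have A^* = A^T. Therefore
A^* =
[[0, -2],
 [-2, 0],
 [-2, 1]].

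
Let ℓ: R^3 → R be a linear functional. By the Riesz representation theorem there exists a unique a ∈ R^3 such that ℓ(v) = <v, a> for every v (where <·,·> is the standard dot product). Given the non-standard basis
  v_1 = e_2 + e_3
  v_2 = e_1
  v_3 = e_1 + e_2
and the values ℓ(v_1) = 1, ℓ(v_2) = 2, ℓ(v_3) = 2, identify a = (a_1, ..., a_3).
a = (2, 0, 1)

Write a = (a_1, ..., a_3) in the standard basis. For each basis vector v_i, ℓ(v_i) = <v_i, a> is a linear equation in the a_j's. Collect the n equations into a matrix system V a = ℓ, where row i of V is v_i (expressed in the standard basis). Since V is invertible (lower-triangular with 1s on the diagonal, up to permutation), solve by back-substitution:
  V =
[[0, 1, 1],
 [1, 0, 0],
 [1, 1, 0]]
  V a = (1, 2, 2)
Solving gives a = (2, 0, 1).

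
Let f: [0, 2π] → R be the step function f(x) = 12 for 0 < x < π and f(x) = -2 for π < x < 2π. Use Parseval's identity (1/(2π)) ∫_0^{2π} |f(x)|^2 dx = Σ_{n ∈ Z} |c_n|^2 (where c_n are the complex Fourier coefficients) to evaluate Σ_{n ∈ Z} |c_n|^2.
Σ |c_n|^2 = 74

Parseval equates the L^2 energy of f (normalised by 1/(2π)) with the ℓ^2 sum of its Fourier coefficients: (1/(2π)) ∫_0^{2π} |f|^2 = Σ |c_n|^2.
Compute the left side: (1/(2π)) [∫_0^π 12^2 dx + ∫_π^{2π} (-2)^2 dx] = (1/(2π)) · (144π + 4π) = (144 + 4)/2 = 74.
So Σ_{n ∈ Z} |c_n|^2 = 74.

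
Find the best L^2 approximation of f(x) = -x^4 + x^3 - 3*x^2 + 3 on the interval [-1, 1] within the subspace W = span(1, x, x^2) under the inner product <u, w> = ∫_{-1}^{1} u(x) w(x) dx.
g(x) = -27*x^2/7 + 3*x/5 + 108/35

The best approximation g ∈ W is the orthogonal projection of f onto W. Writing g = a_0 + a_1 x + a_2 x^2, the coefficients solve the normal equations G · a = b where
  G_{ij} = <φ_i, φ_j> and b_i = <f, φ_i>, with φ_0 = 1, φ_1 = x, φ_2 = x^2.
G =
  [2, 0, 2/3]
  [0, 2/3, 0]
  [2/3, 0, 2/5],
b = (18/5, 2/5, 18/35).
Solving gives a_0 = 108/35, a_1 = 3/5, a_2 = -27/7, so
  g(x) = -27*x^2/7 + 3*x/5 + 108/35.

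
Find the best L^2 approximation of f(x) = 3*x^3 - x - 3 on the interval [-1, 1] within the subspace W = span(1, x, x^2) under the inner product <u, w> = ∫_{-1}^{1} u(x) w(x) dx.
g(x) = 4*x/5 - 3

The best approximation g ∈ W is the orthogonal projection of f onto W. Writing g = a_0 + a_1 x + a_2 x^2, the coefficients solve the normal equations G · a = b where
  G_{ij} = <φ_i, φ_j> and b_i = <f, φ_i>, with φ_0 = 1, φ_1 = x, φ_2 = x^2.
G =
  [2, 0, 2/3]
  [0, 2/3, 0]
  [2/3, 0, 2/5],
b = (-6, 8/15, -2).
Solving gives a_0 = -3, a_1 = 4/5, a_2 = 0, so
  g(x) = 4*x/5 - 3.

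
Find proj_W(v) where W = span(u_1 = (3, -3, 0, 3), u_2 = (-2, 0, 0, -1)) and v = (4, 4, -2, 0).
proj_W(v) = (4, 4, 0, 0)

Set up U = [u_1 | ... | u_2] ∈ R^(4×2). The projector onto W = col(U) is P = U (U^T U)^(-1) U^T.
Compute U^T U =
  [27, -9]
  [-9, 5],
and U^T v = (0, -8).
Solve U^T U · c = U^T v for the coefficients: c = (-4/3, -4). The projection is proj_W(v) = U c.
Check: (v - proj_W(v)) · u_1 = 0  (should be 0).
Check: (v - proj_W(v)) · u_2 = 0  (should be 0).
Result: proj_W(v) = (4, 4, 0, 0).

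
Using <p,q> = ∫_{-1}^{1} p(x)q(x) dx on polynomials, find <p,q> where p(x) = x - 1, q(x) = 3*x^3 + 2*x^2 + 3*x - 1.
<p,q> = 58/15

Expand the product: p(x)·q(x) = 3*x^4 - x^3 + x^2 - 4*x + 1.
∫_{-1}^{1} of each monomial x^k gives [2/(k+1) if k even, 0 if k odd]. Integrating term-by-term (or equivalently evaluating the antiderivative F(x) = 3*x^5/5 - x^4/4 + x^3/3 - 2*x^2 + x at the endpoints):
  F(1) − F(−1) = -19/60 − (-251/60) = 58/15.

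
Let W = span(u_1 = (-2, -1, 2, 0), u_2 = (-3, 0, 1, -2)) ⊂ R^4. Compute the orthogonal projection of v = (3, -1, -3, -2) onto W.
proj_W(v) = (66/31, 45/31, -82/31, -16/31)

Set up U = [u_1 | ... | u_2] ∈ R^(4×2). The projector onto W = col(U) is P = U (U^T U)^(-1) U^T.
Compute U^T U =
  [9, 8]
  [8, 14],
and U^T v = (-11, -8).
Solve U^T U · c = U^T v for the coefficients: c = (-45/31, 8/31). The projection is proj_W(v) = U c.
Check: (v - proj_W(v)) · u_1 = 0  (should be 0).
Check: (v - proj_W(v)) · u_2 = 0  (should be 0).
Result: proj_W(v) = (66/31, 45/31, -82/31, -16/31).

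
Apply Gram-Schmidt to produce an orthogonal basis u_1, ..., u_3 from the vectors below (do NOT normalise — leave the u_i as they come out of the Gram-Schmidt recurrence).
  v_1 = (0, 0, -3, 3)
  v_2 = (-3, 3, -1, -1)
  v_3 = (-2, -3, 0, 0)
Orthogonal basis:
  u_1 = (0, 0, -3, 3)
  u_2 = (-3, 3, -1, -1)
  u_3 = (-49/20, -51/20, -3/20, -3/20)

Apply the Gram-Schmidt recurrence
  u_1 = v_1
  u_i = v_i − Σ_{j<i} ((v_i · u_j) / (u_j · u_j)) · u_j.

Step by step this gives:
  u_1 = (0, 0, -3, 3)
  u_2 = (-3, 3, -1, -1)
  u_3 = (-49/20, -51/20, -3/20, -3/20)

Orthogonality check:
  u_2 · u_1 = 0 (should be 0)
  u_3 · u_1 = 0 (should be 0)
  u_3 · u_2 = 0 (should be 0)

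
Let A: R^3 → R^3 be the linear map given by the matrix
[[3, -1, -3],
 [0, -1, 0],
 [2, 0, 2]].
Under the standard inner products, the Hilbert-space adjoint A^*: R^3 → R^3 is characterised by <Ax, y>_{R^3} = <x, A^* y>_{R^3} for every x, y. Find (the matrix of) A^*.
A^* = A^T =
[[3, 0, 2],
 [-1, -1, 0],
 [-3, 0, 2]]

For real matrices with standard dot products, the defining identity <Ax, y> = <x, A^* y> gives (Ax)^T y = x^T (A^*) y, i.e. x^T A^T y = x^T (A^*) y. Since this holds for all x, y, we must have A^* = A^T. Therefore
A^* =
[[3, 0, 2],
 [-1, -1, 0],
 [-3, 0, 2]].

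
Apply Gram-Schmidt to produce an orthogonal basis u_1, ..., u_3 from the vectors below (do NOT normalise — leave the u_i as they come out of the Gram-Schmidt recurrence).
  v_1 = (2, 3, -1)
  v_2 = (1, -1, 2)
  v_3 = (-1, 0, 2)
Orthogonal basis:
  u_1 = (2, 3, -1)
  u_2 = (10/7, -5/14, 25/14)
  u_3 = (-1, 1, 1)

Apply the Gram-Schmidt recurrence
  u_1 = v_1
  u_i = v_i − Σ_{j<i} ((v_i · u_j) / (u_j · u_j)) · u_j.

Step by step this gives:
  u_1 = (2, 3, -1)
  u_2 = (10/7, -5/14, 25/14)
  u_3 = (-1, 1, 1)

Orthogonality check:
  u_2 · u_1 = 0 (should be 0)
  u_3 · u_1 = 0 (should be 0)
  u_3 · u_2 = 0 (should be 0)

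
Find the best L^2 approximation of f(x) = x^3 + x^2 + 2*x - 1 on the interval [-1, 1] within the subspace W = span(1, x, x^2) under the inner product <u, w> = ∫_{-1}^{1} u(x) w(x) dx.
g(x) = x^2 + 13*x/5 - 1

The best approximation g ∈ W is the orthogonal projection of f onto W. Writing g = a_0 + a_1 x + a_2 x^2, the coefficients solve the normal equations G · a = b where
  G_{ij} = <φ_i, φ_j> and b_i = <f, φ_i>, with φ_0 = 1, φ_1 = x, φ_2 = x^2.
G =
  [2, 0, 2/3]
  [0, 2/3, 0]
  [2/3, 0, 2/5],
b = (-4/3, 26/15, -4/15).
Solving gives a_0 = -1, a_1 = 13/5, a_2 = 1, so
  g(x) = x^2 + 13*x/5 - 1.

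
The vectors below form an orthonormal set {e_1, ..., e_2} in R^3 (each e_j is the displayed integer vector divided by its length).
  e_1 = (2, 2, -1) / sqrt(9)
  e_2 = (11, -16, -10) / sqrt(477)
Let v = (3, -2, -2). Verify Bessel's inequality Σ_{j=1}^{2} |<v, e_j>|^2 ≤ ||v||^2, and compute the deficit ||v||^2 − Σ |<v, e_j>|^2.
Σ |<v, e_j>|^2 = 897/53; ||v||^2 = 17; deficit = 4/53

Write each e_j = u_j / sqrt(<u_j, u_j>) where u_j is the displayed integer vector. Then <v, e_j> = <v, u_j> / sqrt(<u_j, u_j>), so |<v, e_j>|^2 = <v, u_j>^2 / <u_j, u_j>.
Coefficients: <v, e_1> = 4/sqrt(9), <v, e_2> = 85/sqrt(477).
Square and sum: Σ |<v, e_j>|^2 = 897/53.
Compute ||v||^2 = v·v = 17.
Deficit = 17 − 897/53 = 4/53 ≥ 0, confirming Bessel's inequality. (The deficit equals ||v − Σ <v,e_j> e_j||^2, the squared distance from v to span{e_j}.)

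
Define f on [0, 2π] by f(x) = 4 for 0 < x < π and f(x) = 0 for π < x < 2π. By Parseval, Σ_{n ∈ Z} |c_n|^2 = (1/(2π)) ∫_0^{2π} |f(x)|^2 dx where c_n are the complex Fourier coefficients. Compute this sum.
Σ |c_n|^2 = 8

Parseval equates the L^2 energy of f (normalised by 1/(2π)) with the ℓ^2 sum of its Fourier coefficients: (1/(2π)) ∫_0^{2π} |f|^2 = Σ |c_n|^2.
Compute the left side: (1/(2π)) [∫_0^π 4^2 dx + ∫_π^{2π} 0^2 dx] = (1/(2π)) · (16π + 0π) = (16 + 0)/2 = 8.
So Σ_{n ∈ Z} |c_n|^2 = 8.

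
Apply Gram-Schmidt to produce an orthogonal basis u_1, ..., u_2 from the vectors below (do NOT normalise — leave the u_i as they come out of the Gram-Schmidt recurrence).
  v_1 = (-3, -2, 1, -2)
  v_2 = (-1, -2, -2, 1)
Orthogonal basis:
  u_1 = (-3, -2, 1, -2)
  u_2 = (-1/2, -5/3, -13/6, 4/3)

Apply the Gram-Schmidt recurrence
  u_1 = v_1
  u_i = v_i − Σ_{j<i} ((v_i · u_j) / (u_j · u_j)) · u_j.

Step by step this gives:
  u_1 = (-3, -2, 1, -2)
  u_2 = (-1/2, -5/3, -13/6, 4/3)

Orthogonality check:
  u_2 · u_1 = 0 (should be 0)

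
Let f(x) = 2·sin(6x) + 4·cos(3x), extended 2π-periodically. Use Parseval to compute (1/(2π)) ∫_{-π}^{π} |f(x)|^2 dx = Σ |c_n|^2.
Σ |c_n|^2 = 10

Expand |f|^2 and use orthogonality of {sin(nx), cos(mx)} on [-π, π]:
  ∫_{-π}^{π} sin(nx)^2 dx = π, ∫ cos(mx)^2 dx = π, and cross terms integrate to 0.
So ∫_{-π}^{π} f(x)^2 dx = 2^2 · π + 4^2 · π = (4 + 16)π.
Divide by 2π: (4 + 16)/2 = 10.
By Parseval, this equals Σ |c_n|^2.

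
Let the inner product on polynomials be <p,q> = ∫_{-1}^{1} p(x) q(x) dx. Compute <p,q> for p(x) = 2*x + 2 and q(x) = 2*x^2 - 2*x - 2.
<p,q> = -8

Expand the product: p(x)·q(x) = 4*x^3 - 8*x - 4.
∫_{-1}^{1} of each monomial x^k gives [2/(k+1) if k even, 0 if k odd]. Integrating term-by-term (or equivalently evaluating the antiderivative F(x) = x^4 - 4*x^2 - 4*x at the endpoints):
  F(1) − F(−1) = -7 − (1) = -8.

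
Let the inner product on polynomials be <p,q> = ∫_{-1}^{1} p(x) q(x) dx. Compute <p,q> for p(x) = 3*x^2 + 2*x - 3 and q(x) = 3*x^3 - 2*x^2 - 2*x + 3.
<p,q> = -32/3

Expand the product: p(x)·q(x) = 9*x^5 - 19*x^3 + 11*x^2 + 12*x - 9.
∫_{-1}^{1} of each monomial x^k gives [2/(k+1) if k even, 0 if k odd]. Integrating term-by-term (or equivalently evaluating the antiderivative F(x) = 3*x^6/2 - 19*x^4/4 + 11*x^3/3 + 6*x^2 - 9*x at the endpoints):
  F(1) − F(−1) = -31/12 − (97/12) = -32/3.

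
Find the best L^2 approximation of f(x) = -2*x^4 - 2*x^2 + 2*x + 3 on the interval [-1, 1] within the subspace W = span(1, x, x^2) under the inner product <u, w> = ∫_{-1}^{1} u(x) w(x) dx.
g(x) = -26*x^2/7 + 2*x + 111/35

The best approximation g ∈ W is the orthogonal projection of f onto W. Writing g = a_0 + a_1 x + a_2 x^2, the coefficients solve the normal equations G · a = b where
  G_{ij} = <φ_i, φ_j> and b_i = <f, φ_i>, with φ_0 = 1, φ_1 = x, φ_2 = x^2.
G =
  [2, 0, 2/3]
  [0, 2/3, 0]
  [2/3, 0, 2/5],
b = (58/15, 4/3, 22/35).
Solving gives a_0 = 111/35, a_1 = 2, a_2 = -26/7, so
  g(x) = -26*x^2/7 + 2*x + 111/35.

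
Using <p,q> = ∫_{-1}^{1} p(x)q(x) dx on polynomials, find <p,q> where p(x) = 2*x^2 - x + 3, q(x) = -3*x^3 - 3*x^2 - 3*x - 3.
<p,q> = -136/5

Expand the product: p(x)·q(x) = -6*x^5 - 3*x^4 - 12*x^3 - 12*x^2 - 6*x - 9.
∫_{-1}^{1} of each monomial x^k gives [2/(k+1) if k even, 0 if k odd]. Integrating term-by-term (or equivalently evaluating the antiderivative F(x) = -x^6 - 3*x^5/5 - 3*x^4 - 4*x^3 - 3*x^2 - 9*x at the endpoints):
  F(1) − F(−1) = -103/5 − (33/5) = -136/5.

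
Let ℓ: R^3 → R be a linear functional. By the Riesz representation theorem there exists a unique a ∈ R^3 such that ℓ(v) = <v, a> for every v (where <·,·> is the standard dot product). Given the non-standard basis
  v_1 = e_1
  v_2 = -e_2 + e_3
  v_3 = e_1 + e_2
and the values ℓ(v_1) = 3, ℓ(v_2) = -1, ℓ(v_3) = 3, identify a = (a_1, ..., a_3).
a = (3, 0, -1)

Write a = (a_1, ..., a_3) in the standard basis. For each basis vector v_i, ℓ(v_i) = <v_i, a> is a linear equation in the a_j's. Collect the n equations into a matrix system V a = ℓ, where row i of V is v_i (expressed in the standard basis). Since V is invertible (lower-triangular with 1s on the diagonal, up to permutation), solve by back-substitution:
  V =
[[1, 0, 0],
 [0, -1, 1],
 [1, 1, 0]]
  V a = (3, -1, 3)
Solving gives a = (3, 0, -1).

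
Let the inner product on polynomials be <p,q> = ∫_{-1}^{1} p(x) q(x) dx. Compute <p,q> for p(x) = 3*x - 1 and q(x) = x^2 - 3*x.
<p,q> = -20/3

Expand the product: p(x)·q(x) = 3*x^3 - 10*x^2 + 3*x.
∫_{-1}^{1} of each monomial x^k gives [2/(k+1) if k even, 0 if k odd]. Integrating term-by-term (or equivalently evaluating the antiderivative F(x) = 3*x^4/4 - 10*x^3/3 + 3*x^2/2 at the endpoints):
  F(1) − F(−1) = -13/12 − (67/12) = -20/3.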